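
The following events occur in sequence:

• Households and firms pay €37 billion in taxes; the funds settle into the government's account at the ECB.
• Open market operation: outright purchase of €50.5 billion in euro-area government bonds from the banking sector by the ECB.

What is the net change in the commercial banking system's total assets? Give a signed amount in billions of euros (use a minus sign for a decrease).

Government account inflow €37 billion: bank balance sheets shrink → −€37B.
OMO purchase (from banks) €50.5 billion: just an asset swap on bank balance sheets → 0.
Net: −37 + 0 = -€37 billion.

-€37 billion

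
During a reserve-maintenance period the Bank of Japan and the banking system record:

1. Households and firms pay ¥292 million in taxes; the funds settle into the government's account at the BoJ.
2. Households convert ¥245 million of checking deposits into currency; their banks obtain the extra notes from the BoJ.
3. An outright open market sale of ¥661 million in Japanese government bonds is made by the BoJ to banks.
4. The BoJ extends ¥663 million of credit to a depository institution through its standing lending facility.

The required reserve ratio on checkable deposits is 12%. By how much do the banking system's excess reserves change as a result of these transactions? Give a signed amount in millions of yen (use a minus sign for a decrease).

Government account inflow ¥292 million: reserves −¥292M, deposits −¥292M.
Currency withdrawal ¥245 million: reserves −¥245M, deposits −¥245M.
OMO sale (to banks) ¥661 million: reserves −¥661M, deposits 0.
Discount-window loan ¥663 million: reserves +¥663M, deposits 0.
Totals: Δreserves = −¥535M, Δdeposits = −¥537M.
Δrequired reserves = 12% × −¥537M = −¥64.44M.
Δexcess reserves = Δreserves − Δrequired = −¥535M − (−¥64.44M) = -¥470.56 million.

-¥470.56 million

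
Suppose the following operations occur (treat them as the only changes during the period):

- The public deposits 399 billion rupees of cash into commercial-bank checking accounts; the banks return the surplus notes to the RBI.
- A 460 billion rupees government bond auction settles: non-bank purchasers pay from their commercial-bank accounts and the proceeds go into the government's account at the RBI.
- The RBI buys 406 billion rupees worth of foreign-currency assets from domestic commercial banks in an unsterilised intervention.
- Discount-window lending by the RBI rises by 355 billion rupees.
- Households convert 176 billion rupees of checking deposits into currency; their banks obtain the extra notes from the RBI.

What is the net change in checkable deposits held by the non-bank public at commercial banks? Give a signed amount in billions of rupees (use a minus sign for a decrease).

RBI balance sheet:
  Assets:      Loans to banks +355B, Foreign assets +406B
  Liabilities: Bank reserves +524B, Currency in circulation −223B, Government deposits +460B
Commercial banking system:
  Assets:      Reserves at CB +524B, Foreign assets −406B
  Liabilities: Checkable deposits −237B, Borrowings from CB +355B
So the change in checkable deposits held by the non-bank public at commercial banks is -237 billion.

-237 billion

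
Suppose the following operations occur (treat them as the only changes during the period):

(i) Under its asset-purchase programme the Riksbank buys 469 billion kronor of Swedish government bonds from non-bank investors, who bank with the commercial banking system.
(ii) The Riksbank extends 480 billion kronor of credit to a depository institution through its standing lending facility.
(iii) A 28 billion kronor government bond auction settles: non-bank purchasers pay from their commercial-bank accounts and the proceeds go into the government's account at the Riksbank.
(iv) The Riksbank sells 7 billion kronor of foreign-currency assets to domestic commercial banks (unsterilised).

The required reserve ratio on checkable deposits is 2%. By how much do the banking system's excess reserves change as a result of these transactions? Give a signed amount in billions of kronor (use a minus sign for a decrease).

+905.18 billion

Asset purchase (from non-banks) 469 billion kronor: reserves +469B, deposits +469B.
Discount-window loan 480 billion kronor: reserves +480B, deposits 0.
Government account inflow 28 billion kronor: reserves −28B, deposits −28B.
FX sale 7 billion kronor: reserves −7B, deposits 0.
Totals: Δreserves = +914B, Δdeposits = +441B.
Δrequired reserves = 2% × +441B = +8.82B.
Δexcess reserves = Δreserves − Δrequired = +914B − (+8.82B) = +905.18 billion.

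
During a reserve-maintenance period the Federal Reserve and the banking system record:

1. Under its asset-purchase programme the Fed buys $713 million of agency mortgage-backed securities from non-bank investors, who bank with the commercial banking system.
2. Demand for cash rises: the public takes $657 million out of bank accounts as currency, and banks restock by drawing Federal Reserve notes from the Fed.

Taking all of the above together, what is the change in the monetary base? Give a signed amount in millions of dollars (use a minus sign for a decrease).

+$713 million

Fed balance sheet:
  Assets:      Securities +$713M
  Liabilities: Bank reserves +$56M, Currency in circulation +$657M
Commercial banking system:
  Assets:      Reserves at CB +$56M
  Liabilities: Checkable deposits +$56M
Monetary base = currency + reserves: +$657M + (+$56M) = +$713 million.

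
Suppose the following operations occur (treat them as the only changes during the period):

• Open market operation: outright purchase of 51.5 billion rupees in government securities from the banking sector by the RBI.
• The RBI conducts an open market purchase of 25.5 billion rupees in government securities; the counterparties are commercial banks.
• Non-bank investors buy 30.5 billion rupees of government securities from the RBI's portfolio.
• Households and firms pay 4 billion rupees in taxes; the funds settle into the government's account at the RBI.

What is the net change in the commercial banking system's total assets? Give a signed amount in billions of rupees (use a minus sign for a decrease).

-34.5 billion

RBI balance sheet:
  Assets:      Securities +46.5B
  Liabilities: Bank reserves +42.5B, Government deposits +4B
Commercial banking system:
  Assets:      Reserves at CB +42.5B, Securities −77B
  Liabilities: Checkable deposits −34.5B
Change in total bank assets = -34.5 billion.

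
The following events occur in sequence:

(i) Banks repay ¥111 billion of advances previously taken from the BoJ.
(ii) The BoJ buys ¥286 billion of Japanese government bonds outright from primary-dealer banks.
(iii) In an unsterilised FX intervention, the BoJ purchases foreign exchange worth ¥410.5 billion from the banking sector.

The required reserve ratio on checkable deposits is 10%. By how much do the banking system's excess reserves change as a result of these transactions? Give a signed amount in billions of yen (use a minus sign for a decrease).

+¥585.5 billion

Discount-window repayment ¥111 billion: reserves −¥111B, deposits 0.
OMO purchase (from banks) ¥286 billion: reserves +¥286B, deposits 0.
FX purchase ¥410.5 billion: reserves +¥410.5B, deposits 0.
Totals: Δreserves = +¥585.5B, Δdeposits = 0.
Δrequired reserves = 10% × 0 = 0.
Δexcess reserves = Δreserves − Δrequired = +¥585.5B − (0) = +¥585.5 billion.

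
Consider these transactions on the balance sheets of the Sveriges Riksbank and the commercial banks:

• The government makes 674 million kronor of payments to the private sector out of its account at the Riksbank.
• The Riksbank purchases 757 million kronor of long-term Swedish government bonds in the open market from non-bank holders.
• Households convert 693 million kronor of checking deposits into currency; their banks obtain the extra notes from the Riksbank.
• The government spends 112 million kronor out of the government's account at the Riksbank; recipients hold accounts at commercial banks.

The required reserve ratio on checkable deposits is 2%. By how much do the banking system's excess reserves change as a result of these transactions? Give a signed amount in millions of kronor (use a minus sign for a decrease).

+833 million

Government spending 674 million kronor: reserves +674M, deposits +674M.
Asset purchase (from non-banks) 757 million kronor: reserves +757M, deposits +757M.
Currency withdrawal 693 million kronor: reserves −693M, deposits −693M.
Government spending 112 million kronor: reserves +112M, deposits +112M.
Totals: Δreserves = +850M, Δdeposits = +850M.
Δrequired reserves = 2% × +850M = +17M.
Δexcess reserves = Δreserves − Δrequired = +850M − (+17M) = +833 million.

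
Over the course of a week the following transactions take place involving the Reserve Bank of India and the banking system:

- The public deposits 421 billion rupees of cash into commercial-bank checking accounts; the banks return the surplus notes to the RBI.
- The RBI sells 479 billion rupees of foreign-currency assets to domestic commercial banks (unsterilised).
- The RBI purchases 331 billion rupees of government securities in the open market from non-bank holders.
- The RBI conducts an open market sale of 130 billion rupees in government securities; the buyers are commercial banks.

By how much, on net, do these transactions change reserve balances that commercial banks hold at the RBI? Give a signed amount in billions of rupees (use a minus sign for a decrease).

RBI balance sheet:
  Assets:      Securities +201B, Foreign assets −479B
  Liabilities: Bank reserves +143B, Currency in circulation −421B
So the change in reserve balances that commercial banks hold at the RBI is +143 billion.

+143 billion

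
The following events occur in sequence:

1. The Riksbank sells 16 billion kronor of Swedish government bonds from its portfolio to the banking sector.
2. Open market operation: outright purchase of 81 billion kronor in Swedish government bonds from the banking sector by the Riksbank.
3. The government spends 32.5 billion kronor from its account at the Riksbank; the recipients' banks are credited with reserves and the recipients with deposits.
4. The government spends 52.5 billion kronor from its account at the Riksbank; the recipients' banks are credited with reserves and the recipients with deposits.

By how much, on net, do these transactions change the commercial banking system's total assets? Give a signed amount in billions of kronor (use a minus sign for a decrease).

+85 billion

Riksbank balance sheet:
  Assets:      Securities +65B
  Liabilities: Bank reserves +150B, Government deposits −85B
Commercial banking system:
  Assets:      Reserves at CB +150B, Securities −65B
  Liabilities: Checkable deposits +85B
Change in total bank assets = +85 billion.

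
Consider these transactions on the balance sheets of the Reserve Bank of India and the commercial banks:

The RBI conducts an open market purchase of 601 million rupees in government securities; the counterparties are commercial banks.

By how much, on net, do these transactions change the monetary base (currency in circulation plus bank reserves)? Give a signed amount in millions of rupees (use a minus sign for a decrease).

+601 million

RBI balance sheet:
  Assets:      Securities +601M
  Liabilities: Bank reserves +601M
Monetary base = currency + reserves: 0 + (+601M) = +601 million.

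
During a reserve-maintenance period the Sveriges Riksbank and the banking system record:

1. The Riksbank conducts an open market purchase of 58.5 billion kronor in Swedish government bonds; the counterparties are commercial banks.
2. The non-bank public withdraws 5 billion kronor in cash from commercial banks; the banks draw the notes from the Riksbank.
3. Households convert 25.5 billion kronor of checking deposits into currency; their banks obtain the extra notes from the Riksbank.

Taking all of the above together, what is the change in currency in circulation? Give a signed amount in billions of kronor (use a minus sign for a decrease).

+30.5 billion

OMO purchase (from banks) 58.5 billion kronor: no currency enters or leaves circulation → 0.
Currency withdrawal 5 billion kronor: notes leave the central bank → +5B.
Currency withdrawal 25.5 billion kronor: notes leave the central bank → +25.5B.
Net: 0 + 5 + 25.5 = +30.5 billion.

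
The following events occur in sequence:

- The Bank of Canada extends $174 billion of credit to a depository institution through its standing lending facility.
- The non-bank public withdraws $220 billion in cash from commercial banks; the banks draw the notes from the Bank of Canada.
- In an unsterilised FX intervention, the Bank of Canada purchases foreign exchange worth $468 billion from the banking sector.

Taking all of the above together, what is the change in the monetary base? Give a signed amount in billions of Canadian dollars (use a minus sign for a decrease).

Bank of Canada balance sheet:
  Assets:      Loans to banks +$174B, Foreign assets +$468B
  Liabilities: Bank reserves +$422B, Currency in circulation +$220B
Monetary base = currency + reserves: +$220B + (+$422B) = +$642 billion.

+$642 billion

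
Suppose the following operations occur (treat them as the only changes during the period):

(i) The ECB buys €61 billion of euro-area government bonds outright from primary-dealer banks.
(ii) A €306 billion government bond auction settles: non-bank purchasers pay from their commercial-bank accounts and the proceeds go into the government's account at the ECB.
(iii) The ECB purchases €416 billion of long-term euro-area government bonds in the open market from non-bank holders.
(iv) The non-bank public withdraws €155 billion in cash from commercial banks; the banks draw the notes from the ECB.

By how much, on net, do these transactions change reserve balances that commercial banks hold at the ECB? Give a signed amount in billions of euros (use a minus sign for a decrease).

+€16 billion

OMO purchase (from banks) €61 billion: the ECB pays by crediting reserve accounts → +€61B.
Government account inflow €306 billion: funds move from bank reserves into the government account → −€306B.
Asset purchase (from non-banks) €416 billion: the ECB pays by crediting reserve accounts → +€416B.
Currency withdrawal €155 billion: banks swap reserves for currency → −€155B.
Net: 61 − 306 + 416 − 155 = +€16 billion.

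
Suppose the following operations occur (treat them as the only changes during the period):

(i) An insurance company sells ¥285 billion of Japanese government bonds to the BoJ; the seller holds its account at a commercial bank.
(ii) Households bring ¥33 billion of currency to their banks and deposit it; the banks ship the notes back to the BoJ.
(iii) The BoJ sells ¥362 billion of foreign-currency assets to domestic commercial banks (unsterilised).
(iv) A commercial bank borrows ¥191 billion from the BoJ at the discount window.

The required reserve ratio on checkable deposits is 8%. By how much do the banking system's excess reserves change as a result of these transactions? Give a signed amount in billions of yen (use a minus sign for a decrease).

+¥121.56 billion

Asset purchase (from non-banks) ¥285 billion: reserves +¥285B, deposits +¥285B.
Currency deposit ¥33 billion: reserves +¥33B, deposits +¥33B.
FX sale ¥362 billion: reserves −¥362B, deposits 0.
Discount-window loan ¥191 billion: reserves +¥191B, deposits 0.
Totals: Δreserves = +¥147B, Δdeposits = +¥318B.
Δrequired reserves = 8% × +¥318B = +¥25.44B.
Δexcess reserves = Δreserves − Δrequired = +¥147B − (+¥25.44B) = +¥121.56 billion.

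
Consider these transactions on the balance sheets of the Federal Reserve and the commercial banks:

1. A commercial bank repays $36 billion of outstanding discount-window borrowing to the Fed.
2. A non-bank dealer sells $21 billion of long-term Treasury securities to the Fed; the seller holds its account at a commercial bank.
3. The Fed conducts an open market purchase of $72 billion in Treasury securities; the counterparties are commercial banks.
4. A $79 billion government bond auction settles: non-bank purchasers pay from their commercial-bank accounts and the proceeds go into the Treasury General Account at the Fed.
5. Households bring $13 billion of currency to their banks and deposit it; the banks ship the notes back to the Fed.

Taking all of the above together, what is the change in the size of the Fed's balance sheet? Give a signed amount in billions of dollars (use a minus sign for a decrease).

Discount-window repayment $36 billion: a Fed asset is shed → −$36B.
Asset purchase (from non-banks) $21 billion: a Fed asset is acquired → +$21B.
OMO purchase (from banks) $72 billion: a Fed asset is acquired → +$72B.
Government account inflow $79 billion: only the composition of liabilities changes → 0.
Currency deposit $13 billion: only the composition of liabilities changes → 0.
Net: −36 + 21 + 72 + 0 + 0 = +$57 billion.

+$57 billion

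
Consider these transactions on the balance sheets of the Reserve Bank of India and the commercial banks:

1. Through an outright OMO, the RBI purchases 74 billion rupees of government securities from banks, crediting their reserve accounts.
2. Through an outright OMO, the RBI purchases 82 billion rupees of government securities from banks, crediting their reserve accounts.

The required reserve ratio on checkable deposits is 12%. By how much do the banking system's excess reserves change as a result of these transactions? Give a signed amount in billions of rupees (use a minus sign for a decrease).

OMO purchase (from banks) 74 billion rupees: reserves +74B, deposits 0.
OMO purchase (from banks) 82 billion rupees: reserves +82B, deposits 0.
Totals: Δreserves = +156B, Δdeposits = 0.
Δrequired reserves = 12% × 0 = 0.
Δexcess reserves = Δreserves − Δrequired = +156B − (0) = +156 billion.

+156 billion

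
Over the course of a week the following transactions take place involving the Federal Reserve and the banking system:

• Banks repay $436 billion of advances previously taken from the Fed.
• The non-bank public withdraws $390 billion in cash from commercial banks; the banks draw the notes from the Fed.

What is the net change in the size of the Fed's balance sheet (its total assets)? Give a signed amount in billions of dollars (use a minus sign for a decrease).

Discount-window repayment $436 billion: a Fed asset is shed → −$436B.
Currency withdrawal $390 billion: only the composition of liabilities changes → 0.
Net: −436 + 0 = -$436 billion.

-$436 billion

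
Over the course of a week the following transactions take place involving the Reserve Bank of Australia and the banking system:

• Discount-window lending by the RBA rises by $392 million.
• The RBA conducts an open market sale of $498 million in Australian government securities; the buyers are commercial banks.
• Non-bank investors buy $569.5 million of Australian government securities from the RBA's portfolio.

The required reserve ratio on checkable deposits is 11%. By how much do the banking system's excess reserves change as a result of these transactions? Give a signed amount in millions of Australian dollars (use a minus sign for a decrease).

-$612.855 million

Discount-window loan $392 million: reserves +$392M, deposits 0.
OMO sale (to banks) $498 million: reserves −$498M, deposits 0.
Asset sale (to non-banks) $569.5 million: reserves −$569.5M, deposits −$569.5M.
Totals: Δreserves = −$675.5M, Δdeposits = −$569.5M.
Δrequired reserves = 11% × −$569.5M = −$62.645M.
Δexcess reserves = Δreserves − Δrequired = −$675.5M − (−$62.645M) = -$612.855 million.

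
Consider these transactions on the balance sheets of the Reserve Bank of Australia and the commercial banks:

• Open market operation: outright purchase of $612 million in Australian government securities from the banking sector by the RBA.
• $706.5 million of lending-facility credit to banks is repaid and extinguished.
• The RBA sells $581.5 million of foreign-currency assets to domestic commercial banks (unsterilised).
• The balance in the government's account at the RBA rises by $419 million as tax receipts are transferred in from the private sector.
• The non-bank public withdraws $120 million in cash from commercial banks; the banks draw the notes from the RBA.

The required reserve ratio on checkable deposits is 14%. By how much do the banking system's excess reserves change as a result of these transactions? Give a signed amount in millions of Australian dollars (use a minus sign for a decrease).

OMO purchase (from banks) $612 million: reserves +$612M, deposits 0.
Discount-window repayment $706.5 million: reserves −$706.5M, deposits 0.
FX sale $581.5 million: reserves −$581.5M, deposits 0.
Government account inflow $419 million: reserves −$419M, deposits −$419M.
Currency withdrawal $120 million: reserves −$120M, deposits −$120M.
Totals: Δreserves = −$1215M, Δdeposits = −$539M.
Δrequired reserves = 14% × −$539M = −$75.46M.
Δexcess reserves = Δreserves − Δrequired = −$1215M − (−$75.46M) = -$1139.54 million.

-$1139.54 million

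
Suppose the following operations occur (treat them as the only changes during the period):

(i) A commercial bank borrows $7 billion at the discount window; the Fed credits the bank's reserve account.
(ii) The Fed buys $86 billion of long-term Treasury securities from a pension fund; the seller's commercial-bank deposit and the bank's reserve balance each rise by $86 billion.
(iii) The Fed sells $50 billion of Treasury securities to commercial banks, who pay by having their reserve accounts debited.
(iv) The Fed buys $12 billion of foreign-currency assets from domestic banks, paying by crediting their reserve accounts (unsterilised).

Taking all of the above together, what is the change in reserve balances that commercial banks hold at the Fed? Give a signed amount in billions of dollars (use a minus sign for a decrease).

Fed balance sheet:
  Assets:      Securities +$36B, Loans to banks +$7B, Foreign assets +$12B
  Liabilities: Bank reserves +$55B
Commercial banking system:
  Assets:      Reserves at CB +$55B, Securities +$50B, Foreign assets −$12B
  Liabilities: Checkable deposits +$86B, Borrowings from CB +$7B
So the change in reserve balances that commercial banks hold at the Fed is +$55 billion.

+$55 billion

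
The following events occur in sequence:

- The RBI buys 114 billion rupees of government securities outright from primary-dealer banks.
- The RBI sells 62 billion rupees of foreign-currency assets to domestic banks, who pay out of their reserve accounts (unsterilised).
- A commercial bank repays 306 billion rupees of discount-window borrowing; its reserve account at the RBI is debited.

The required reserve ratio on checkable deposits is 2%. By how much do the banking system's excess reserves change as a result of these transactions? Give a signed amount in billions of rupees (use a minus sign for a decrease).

-254 billion

OMO purchase (from banks) 114 billion rupees: reserves +114B, deposits 0.
FX sale 62 billion rupees: reserves −62B, deposits 0.
Discount-window repayment 306 billion rupees: reserves −306B, deposits 0.
Totals: Δreserves = −254B, Δdeposits = 0.
Δrequired reserves = 2% × 0 = 0.
Δexcess reserves = Δreserves − Δrequired = −254B − (0) = -254 billion.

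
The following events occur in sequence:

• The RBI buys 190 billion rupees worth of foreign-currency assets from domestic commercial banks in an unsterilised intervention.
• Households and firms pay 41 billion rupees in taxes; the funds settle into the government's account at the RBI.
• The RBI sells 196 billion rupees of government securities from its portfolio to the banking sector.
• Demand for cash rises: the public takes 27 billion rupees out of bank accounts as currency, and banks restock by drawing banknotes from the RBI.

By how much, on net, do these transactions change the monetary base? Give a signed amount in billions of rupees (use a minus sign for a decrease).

FX purchase 190 billion rupees: RBI balance sheet expands → +190B.
Government account inflow 41 billion rupees: reserves shift to a non-base liability → −41B.
OMO sale (to banks) 196 billion rupees: RBI balance sheet contracts → −196B.
Currency withdrawal 27 billion rupees: just a shift between currency and reserves — both are base money → 0.
Net: 190 − 41 − 196 + 0 = -47 billion.

-47 billion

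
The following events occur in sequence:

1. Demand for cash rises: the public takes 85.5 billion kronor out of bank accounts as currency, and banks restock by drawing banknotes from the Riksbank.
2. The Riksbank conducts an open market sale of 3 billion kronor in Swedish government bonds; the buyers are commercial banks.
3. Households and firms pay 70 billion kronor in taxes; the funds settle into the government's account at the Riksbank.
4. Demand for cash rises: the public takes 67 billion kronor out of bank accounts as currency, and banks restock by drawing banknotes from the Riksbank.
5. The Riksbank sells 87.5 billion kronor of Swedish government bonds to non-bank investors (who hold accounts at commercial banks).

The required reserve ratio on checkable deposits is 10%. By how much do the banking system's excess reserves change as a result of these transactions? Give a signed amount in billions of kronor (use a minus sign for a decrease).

Currency withdrawal 85.5 billion kronor: reserves −85.5B, deposits −85.5B.
OMO sale (to banks) 3 billion kronor: reserves −3B, deposits 0.
Government account inflow 70 billion kronor: reserves −70B, deposits −70B.
Currency withdrawal 67 billion kronor: reserves −67B, deposits −67B.
Asset sale (to non-banks) 87.5 billion kronor: reserves −87.5B, deposits −87.5B.
Totals: Δreserves = −313B, Δdeposits = −310B.
Δrequired reserves = 10% × −310B = −31B.
Δexcess reserves = Δreserves − Δrequired = −313B − (−31B) = -282 billion.

-282 billion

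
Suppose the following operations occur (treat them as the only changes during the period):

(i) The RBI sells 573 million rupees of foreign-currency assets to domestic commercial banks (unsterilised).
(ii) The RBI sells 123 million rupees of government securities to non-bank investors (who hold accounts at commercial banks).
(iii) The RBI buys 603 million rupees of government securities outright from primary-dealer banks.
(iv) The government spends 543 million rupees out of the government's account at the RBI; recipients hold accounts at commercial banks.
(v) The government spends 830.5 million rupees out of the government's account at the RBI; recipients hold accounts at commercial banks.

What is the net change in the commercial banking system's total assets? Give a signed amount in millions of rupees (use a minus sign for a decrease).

RBI balance sheet:
  Assets:      Securities +480M, Foreign assets −573M
  Liabilities: Bank reserves +1280.5M, Government deposits −1373.5M
Commercial banking system:
  Assets:      Reserves at CB +1280.5M, Securities −603M, Foreign assets +573M
  Liabilities: Checkable deposits +1250.5M
Change in total bank assets = +1250.5 million.

+1250.5 million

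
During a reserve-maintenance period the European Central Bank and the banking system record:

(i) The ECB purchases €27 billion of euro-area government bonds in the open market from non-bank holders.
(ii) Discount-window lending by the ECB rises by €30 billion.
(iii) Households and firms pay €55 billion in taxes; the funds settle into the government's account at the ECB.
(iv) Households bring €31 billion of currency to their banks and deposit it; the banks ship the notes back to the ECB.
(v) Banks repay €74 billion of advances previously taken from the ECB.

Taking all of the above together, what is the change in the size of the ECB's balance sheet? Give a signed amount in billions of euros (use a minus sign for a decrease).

-€17 billion

Asset purchase (from non-banks) €27 billion: an ECB asset is acquired → +€27B.
Discount-window loan €30 billion: an ECB asset is acquired → +€30B.
Government account inflow €55 billion: only the composition of liabilities changes → 0.
Currency deposit €31 billion: only the composition of liabilities changes → 0.
Discount-window repayment €74 billion: an ECB asset is shed → −€74B.
Net: 27 + 30 + 0 + 0 − 74 = -€17 billion.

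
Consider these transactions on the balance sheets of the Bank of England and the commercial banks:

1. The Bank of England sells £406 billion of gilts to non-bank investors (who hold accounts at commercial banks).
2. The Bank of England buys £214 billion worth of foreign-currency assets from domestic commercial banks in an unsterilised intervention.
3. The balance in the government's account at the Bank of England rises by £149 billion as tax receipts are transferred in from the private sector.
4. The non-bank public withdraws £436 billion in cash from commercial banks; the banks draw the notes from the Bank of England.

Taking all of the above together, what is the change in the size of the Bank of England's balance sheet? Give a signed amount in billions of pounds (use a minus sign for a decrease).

-£192 billion

Asset sale (to non-banks) £406 billion: a Bank of England asset is shed → −£406B.
FX purchase £214 billion: a Bank of England asset is acquired → +£214B.
Government account inflow £149 billion: only the composition of liabilities changes → 0.
Currency withdrawal £436 billion: only the composition of liabilities changes → 0.
Net: −406 + 214 + 0 + 0 = -£192 billion.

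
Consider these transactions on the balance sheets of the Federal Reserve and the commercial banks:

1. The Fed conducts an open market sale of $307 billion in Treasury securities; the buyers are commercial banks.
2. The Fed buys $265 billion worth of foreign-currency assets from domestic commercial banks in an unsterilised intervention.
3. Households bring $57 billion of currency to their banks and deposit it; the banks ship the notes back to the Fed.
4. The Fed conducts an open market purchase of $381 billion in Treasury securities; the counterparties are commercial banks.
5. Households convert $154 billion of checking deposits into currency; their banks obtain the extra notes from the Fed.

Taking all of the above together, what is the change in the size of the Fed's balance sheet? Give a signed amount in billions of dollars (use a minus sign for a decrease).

OMO sale (to banks) $307 billion: a Fed asset is shed → −$307B.
FX purchase $265 billion: a Fed asset is acquired → +$265B.
Currency deposit $57 billion: only the composition of liabilities changes → 0.
OMO purchase (from banks) $381 billion: a Fed asset is acquired → +$381B.
Currency withdrawal $154 billion: only the composition of liabilities changes → 0.
Net: −307 + 265 + 0 + 381 + 0 = +$339 billion.

+$339 billion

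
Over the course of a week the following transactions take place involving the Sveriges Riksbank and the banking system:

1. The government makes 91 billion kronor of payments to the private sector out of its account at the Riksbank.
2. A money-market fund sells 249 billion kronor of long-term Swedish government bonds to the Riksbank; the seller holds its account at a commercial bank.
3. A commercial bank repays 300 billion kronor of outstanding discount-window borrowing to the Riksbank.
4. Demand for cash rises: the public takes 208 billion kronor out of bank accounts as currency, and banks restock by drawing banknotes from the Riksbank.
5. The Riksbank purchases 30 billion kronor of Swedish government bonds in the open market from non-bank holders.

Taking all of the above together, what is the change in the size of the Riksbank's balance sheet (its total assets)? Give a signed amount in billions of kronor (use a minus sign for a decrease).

Government spending 91 billion kronor: only the composition of liabilities changes → 0.
Asset purchase (from non-banks) 249 billion kronor: a Riksbank asset is acquired → +249B.
Discount-window repayment 300 billion kronor: a Riksbank asset is shed → −300B.
Currency withdrawal 208 billion kronor: only the composition of liabilities changes → 0.
Asset purchase (from non-banks) 30 billion kronor: a Riksbank asset is acquired → +30B.
Net: 0 + 249 − 300 + 0 + 30 = -21 billion.

-21 billion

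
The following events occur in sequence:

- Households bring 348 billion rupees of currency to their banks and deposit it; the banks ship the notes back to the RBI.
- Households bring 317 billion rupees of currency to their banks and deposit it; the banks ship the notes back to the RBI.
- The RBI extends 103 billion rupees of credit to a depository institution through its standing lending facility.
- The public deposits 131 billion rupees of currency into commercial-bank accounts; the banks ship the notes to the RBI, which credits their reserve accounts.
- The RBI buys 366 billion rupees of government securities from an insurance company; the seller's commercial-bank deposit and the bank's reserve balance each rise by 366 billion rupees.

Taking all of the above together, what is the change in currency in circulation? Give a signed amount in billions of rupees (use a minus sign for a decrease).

-796 billion

Currency deposit 348 billion rupees: notes return to the central bank → −348B.
Currency deposit 317 billion rupees: notes return to the central bank → −317B.
Discount-window loan 103 billion rupees: no currency enters or leaves circulation → 0.
Currency deposit 131 billion rupees: notes return to the central bank → −131B.
Asset purchase (from non-banks) 366 billion rupees: no currency enters or leaves circulation → 0.
Net: −348 − 317 + 0 − 131 + 0 = -796 billion.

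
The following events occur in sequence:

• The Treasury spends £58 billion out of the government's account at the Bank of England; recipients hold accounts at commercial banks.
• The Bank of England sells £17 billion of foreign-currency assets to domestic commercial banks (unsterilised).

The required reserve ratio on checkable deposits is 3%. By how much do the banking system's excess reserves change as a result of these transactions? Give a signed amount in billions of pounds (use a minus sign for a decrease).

Government spending £58 billion: reserves +£58B, deposits +£58B.
FX sale £17 billion: reserves −£17B, deposits 0.
Totals: Δreserves = +£41B, Δdeposits = +£58B.
Δrequired reserves = 3% × +£58B = +£1.74B.
Δexcess reserves = Δreserves − Δrequired = +£41B − (+£1.74B) = +£39.26 billion.

+£39.26 billion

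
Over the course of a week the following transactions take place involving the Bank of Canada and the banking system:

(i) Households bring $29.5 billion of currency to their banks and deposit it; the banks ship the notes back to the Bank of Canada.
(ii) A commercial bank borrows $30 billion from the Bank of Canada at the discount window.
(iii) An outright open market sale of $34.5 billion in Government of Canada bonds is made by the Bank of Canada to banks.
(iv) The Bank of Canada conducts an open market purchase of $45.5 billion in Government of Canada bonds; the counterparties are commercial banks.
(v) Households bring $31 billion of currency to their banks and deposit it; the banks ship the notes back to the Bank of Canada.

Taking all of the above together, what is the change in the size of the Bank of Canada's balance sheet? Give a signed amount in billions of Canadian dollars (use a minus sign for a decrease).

Currency deposit $29.5 billion: only the composition of liabilities changes → 0.
Discount-window loan $30 billion: a Bank of Canada asset is acquired → +$30B.
OMO sale (to banks) $34.5 billion: a Bank of Canada asset is shed → −$34.5B.
OMO purchase (from banks) $45.5 billion: a Bank of Canada asset is acquired → +$45.5B.
Currency deposit $31 billion: only the composition of liabilities changes → 0.
Net: 0 + 30 − 34.5 + 45.5 + 0 = +$41 billion.

+$41 billion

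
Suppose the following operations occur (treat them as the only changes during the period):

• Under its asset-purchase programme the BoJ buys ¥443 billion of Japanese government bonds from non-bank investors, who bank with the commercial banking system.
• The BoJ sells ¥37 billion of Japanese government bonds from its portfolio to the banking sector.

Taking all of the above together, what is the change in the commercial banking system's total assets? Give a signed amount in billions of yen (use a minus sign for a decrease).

Asset purchase (from non-banks) ¥443 billion: bank balance sheets expand → +¥443B.
OMO sale (to banks) ¥37 billion: just an asset swap on bank balance sheets → 0.
Net: 443 + 0 = +¥443 billion.

+¥443 billion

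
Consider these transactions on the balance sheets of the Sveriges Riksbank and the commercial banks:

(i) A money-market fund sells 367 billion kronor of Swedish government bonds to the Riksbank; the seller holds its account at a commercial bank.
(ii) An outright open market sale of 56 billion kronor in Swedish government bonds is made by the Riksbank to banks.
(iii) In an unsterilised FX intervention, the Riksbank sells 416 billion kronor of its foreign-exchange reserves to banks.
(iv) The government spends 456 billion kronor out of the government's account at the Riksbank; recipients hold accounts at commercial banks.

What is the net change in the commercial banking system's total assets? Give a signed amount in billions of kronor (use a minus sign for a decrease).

+823 billion

Asset purchase (from non-banks) 367 billion kronor: bank balance sheets expand → +367B.
OMO sale (to banks) 56 billion kronor: just an asset swap on bank balance sheets → 0.
FX sale 416 billion kronor: just an asset swap on bank balance sheets → 0.
Government spending 456 billion kronor: bank balance sheets expand → +456B.
Net: 367 + 0 + 0 + 456 = +823 billion.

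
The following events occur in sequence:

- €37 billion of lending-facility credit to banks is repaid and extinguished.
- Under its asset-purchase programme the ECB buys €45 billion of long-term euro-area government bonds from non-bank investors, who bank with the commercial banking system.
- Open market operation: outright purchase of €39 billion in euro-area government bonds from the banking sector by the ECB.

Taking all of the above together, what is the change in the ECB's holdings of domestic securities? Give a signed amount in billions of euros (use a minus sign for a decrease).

+€84 billion

Discount-window repayment €37 billion: the ECB's securities portfolio is untouched → 0.
Asset purchase (from non-banks) €45 billion: securities added to the ECB's portfolio → +€45B.
OMO purchase (from banks) €39 billion: securities added to the ECB's portfolio → +€39B.
Net: 0 + 45 + 39 = +€84 billion.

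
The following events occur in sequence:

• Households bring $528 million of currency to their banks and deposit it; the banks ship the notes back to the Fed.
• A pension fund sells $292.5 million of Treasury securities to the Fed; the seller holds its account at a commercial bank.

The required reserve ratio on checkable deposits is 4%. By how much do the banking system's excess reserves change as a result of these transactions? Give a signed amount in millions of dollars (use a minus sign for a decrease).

Currency deposit $528 million: reserves +$528M, deposits +$528M.
Asset purchase (from non-banks) $292.5 million: reserves +$292.5M, deposits +$292.5M.
Totals: Δreserves = +$820.5M, Δdeposits = +$820.5M.
Δrequired reserves = 4% × +$820.5M = +$32.82M.
Δexcess reserves = Δreserves − Δrequired = +$820.5M − (+$32.82M) = +$787.68 million.

+$787.68 million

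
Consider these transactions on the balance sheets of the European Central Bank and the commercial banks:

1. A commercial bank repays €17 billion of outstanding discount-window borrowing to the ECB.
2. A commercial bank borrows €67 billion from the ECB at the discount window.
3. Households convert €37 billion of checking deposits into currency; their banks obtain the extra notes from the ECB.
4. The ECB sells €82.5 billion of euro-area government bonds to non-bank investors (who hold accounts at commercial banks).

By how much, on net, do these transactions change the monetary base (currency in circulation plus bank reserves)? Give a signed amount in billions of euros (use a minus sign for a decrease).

ECB balance sheet:
  Assets:      Securities −€82.5B, Loans to banks +€50B
  Liabilities: Bank reserves −€69.5B, Currency in circulation +€37B
Commercial banking system:
  Assets:      Reserves at CB −€69.5B
  Liabilities: Checkable deposits −€119.5B, Borrowings from CB +€50B
Monetary base = currency + reserves: +€37B + (−€69.5B) = -€32.5 billion.

-€32.5 billion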